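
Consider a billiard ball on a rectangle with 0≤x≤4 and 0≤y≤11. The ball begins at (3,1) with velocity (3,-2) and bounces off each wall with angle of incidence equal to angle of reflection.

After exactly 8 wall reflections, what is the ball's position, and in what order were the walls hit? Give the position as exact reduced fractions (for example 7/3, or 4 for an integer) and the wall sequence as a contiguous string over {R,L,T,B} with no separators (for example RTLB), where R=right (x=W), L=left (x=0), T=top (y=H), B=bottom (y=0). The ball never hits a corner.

1. t=1/3 → R at (4,1/3); v=(-3,-2)
2. t=1/6 → B at (7/2,0); v=(-3,2)
3. t=7/6 → L at (0,7/3); v=(3,2)
4. t=4/3 → R at (4,5); v=(-3,2)
5. t=4/3 → L at (0,23/3); v=(3,2)
6. t=4/3 → R at (4,31/3); v=(-3,2)
7. t=1/3 → T at (3,11); v=(-3,-2)
8. t=1 → L at (0,9); v=(3,-2)

Final position: (0,9)
Wall sequence: RBLRLRTL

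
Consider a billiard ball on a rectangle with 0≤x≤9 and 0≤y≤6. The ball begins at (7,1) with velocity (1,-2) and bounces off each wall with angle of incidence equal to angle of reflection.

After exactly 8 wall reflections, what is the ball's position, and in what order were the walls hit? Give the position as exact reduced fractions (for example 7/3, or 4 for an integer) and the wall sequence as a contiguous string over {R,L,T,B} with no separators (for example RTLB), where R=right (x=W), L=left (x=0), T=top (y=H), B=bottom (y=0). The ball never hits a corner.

Final position: (9/2,6)
Wall sequence: BRTBTLBT

1. t=1/2 → B at (15/2,0); v=(1,2)
2. t=3/2 → R at (9,3); v=(-1,2)
3. t=3/2 → T at (15/2,6); v=(-1,-2)
4. t=3 → B at (9/2,0); v=(-1,2)
5. t=3 → T at (3/2,6); v=(-1,-2)
6. t=3/2 → L at (0,3); v=(1,-2)
7. t=3/2 → B at (3/2,0); v=(1,2)
8. t=3 → T at (9/2,6); v=(1,-2)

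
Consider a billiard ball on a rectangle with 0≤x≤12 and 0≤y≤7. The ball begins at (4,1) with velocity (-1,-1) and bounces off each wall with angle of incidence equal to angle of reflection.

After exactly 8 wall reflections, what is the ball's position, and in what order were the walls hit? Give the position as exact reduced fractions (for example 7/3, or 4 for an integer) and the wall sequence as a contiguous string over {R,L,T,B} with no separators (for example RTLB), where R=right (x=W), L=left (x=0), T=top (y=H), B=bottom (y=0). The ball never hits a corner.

Final position: (1,0)
Wall sequence: BLTBRTLB

1. t=1 → B at (3,0); v=(-1,1)
2. t=3 → L at (0,3); v=(1,1)
3. t=4 → T at (4,7); v=(1,-1)
4. t=7 → B at (11,0); v=(1,1)
5. t=1 → R at (12,1); v=(-1,1)
6. t=6 → T at (6,7); v=(-1,-1)
7. t=6 → L at (0,1); v=(1,-1)
8. t=1 → B at (1,0); v=(1,1)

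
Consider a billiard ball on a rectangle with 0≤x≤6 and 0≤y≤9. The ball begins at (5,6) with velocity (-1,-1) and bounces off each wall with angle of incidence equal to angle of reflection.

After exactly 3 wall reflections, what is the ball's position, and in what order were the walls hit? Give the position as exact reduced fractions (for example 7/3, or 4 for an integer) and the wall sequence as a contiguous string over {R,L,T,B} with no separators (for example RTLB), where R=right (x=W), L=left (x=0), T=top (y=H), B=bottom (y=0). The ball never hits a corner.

Final position: (6,5)
Wall sequence: LBR

1. t=5 → L at (0,1); v=(1,-1)
2. t=1 → B at (1,0); v=(1,1)
3. t=5 → R at (6,5); v=(-1,1)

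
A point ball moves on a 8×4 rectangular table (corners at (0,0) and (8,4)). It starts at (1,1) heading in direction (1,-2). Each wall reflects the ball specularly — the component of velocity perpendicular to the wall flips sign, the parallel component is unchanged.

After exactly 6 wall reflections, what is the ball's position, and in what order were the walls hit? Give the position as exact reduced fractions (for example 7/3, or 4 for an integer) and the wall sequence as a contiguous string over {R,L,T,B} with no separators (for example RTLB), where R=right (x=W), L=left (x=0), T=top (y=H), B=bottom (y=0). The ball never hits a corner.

Final position: (13/2,0)
Wall sequence: BTBTRB

1. t=1/2 → B at (3/2,0); v=(1,2)
2. t=2 → T at (7/2,4); v=(1,-2)
3. t=2 → B at (11/2,0); v=(1,2)
4. t=2 → T at (15/2,4); v=(1,-2)
5. t=1/2 → R at (8,3); v=(-1,-2)
6. t=3/2 → B at (13/2,0); v=(-1,2)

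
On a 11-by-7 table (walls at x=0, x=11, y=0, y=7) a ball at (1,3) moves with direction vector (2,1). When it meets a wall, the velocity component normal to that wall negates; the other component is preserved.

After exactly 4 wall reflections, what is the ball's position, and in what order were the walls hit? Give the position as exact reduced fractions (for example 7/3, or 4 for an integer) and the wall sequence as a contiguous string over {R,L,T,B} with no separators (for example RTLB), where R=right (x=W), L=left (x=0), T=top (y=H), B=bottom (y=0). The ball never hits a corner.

Final position: (1,0)
Wall sequence: TRLB

1. t=4 → T at (9,7); v=(2,-1)
2. t=1 → R at (11,6); v=(-2,-1)
3. t=11/2 → L at (0,1/2); v=(2,-1)
4. t=1/2 → B at (1,0); v=(2,1)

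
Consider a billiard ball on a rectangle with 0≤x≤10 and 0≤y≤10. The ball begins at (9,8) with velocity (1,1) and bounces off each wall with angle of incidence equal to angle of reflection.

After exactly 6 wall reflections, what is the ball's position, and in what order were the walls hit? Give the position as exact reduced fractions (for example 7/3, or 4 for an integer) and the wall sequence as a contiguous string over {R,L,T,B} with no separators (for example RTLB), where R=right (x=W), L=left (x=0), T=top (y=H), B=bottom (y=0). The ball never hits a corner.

1. t=1 → R at (10,9); v=(-1,1)
2. t=1 → T at (9,10); v=(-1,-1)
3. t=9 → L at (0,1); v=(1,-1)
4. t=1 → B at (1,0); v=(1,1)
5. t=9 → R at (10,9); v=(-1,1)
6. t=1 → T at (9,10); v=(-1,-1)

Final position: (9,10)
Wall sequence: RTLBRT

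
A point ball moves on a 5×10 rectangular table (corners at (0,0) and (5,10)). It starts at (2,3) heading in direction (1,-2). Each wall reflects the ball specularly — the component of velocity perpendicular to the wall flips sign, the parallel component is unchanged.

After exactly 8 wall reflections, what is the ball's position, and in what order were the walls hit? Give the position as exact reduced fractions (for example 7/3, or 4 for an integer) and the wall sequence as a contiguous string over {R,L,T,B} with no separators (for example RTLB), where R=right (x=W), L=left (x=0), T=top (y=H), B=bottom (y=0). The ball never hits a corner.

Final position: (0,7)
Wall sequence: BRTLBRTL

1. t=3/2 → B at (7/2,0); v=(1,2)
2. t=3/2 → R at (5,3); v=(-1,2)
3. t=7/2 → T at (3/2,10); v=(-1,-2)
4. t=3/2 → L at (0,7); v=(1,-2)
5. t=7/2 → B at (7/2,0); v=(1,2)
6. t=3/2 → R at (5,3); v=(-1,2)
7. t=7/2 → T at (3/2,10); v=(-1,-2)
8. t=3/2 → L at (0,7); v=(1,-2)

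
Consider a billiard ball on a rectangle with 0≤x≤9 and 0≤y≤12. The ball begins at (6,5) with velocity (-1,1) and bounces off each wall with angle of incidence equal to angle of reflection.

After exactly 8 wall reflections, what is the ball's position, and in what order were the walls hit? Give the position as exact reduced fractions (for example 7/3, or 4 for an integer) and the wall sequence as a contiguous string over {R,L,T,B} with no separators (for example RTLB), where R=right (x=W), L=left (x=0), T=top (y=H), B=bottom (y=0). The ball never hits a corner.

Final position: (0,1)
Wall sequence: LTRBLTRL

1. t=6 → L at (0,11); v=(1,1)
2. t=1 → T at (1,12); v=(1,-1)
3. t=8 → R at (9,4); v=(-1,-1)
4. t=4 → B at (5,0); v=(-1,1)
5. t=5 → L at (0,5); v=(1,1)
6. t=7 → T at (7,12); v=(1,-1)
7. t=2 → R at (9,10); v=(-1,-1)
8. t=9 → L at (0,1); v=(1,-1)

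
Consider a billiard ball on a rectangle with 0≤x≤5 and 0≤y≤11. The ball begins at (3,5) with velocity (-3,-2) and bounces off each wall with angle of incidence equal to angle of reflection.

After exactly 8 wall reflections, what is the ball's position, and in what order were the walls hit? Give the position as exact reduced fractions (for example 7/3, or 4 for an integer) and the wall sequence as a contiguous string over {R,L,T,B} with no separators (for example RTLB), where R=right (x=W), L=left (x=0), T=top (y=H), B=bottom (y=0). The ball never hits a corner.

Final position: (5,25/3)
Wall sequence: LBRLRLTR

1. t=1 → L at (0,3); v=(3,-2)
2. t=3/2 → B at (9/2,0); v=(3,2)
3. t=1/6 → R at (5,1/3); v=(-3,2)
4. t=5/3 → L at (0,11/3); v=(3,2)
5. t=5/3 → R at (5,7); v=(-3,2)
6. t=5/3 → L at (0,31/3); v=(3,2)
7. t=1/3 → T at (1,11); v=(3,-2)
8. t=4/3 → R at (5,25/3); v=(-3,-2)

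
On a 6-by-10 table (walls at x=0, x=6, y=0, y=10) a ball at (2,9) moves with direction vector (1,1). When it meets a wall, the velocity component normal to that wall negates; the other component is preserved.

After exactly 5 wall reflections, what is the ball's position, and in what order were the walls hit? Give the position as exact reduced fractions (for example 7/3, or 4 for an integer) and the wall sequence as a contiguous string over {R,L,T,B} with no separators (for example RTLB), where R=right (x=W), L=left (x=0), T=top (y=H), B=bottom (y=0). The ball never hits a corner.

Final position: (6,5)
Wall sequence: TRLBR

1. t=1 → T at (3,10); v=(1,-1)
2. t=3 → R at (6,7); v=(-1,-1)
3. t=6 → L at (0,1); v=(1,-1)
4. t=1 → B at (1,0); v=(1,1)
5. t=5 → R at (6,5); v=(-1,1)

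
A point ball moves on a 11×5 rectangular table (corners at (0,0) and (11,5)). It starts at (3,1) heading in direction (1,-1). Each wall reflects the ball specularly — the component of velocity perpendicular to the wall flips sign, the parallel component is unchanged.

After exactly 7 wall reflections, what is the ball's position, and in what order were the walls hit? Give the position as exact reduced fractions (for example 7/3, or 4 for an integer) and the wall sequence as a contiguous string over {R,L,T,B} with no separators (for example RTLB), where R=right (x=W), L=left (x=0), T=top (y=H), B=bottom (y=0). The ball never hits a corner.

Final position: (2,0)
Wall sequence: BTRBTLB

1. t=1 → B at (4,0); v=(1,1)
2. t=5 → T at (9,5); v=(1,-1)
3. t=2 → R at (11,3); v=(-1,-1)
4. t=3 → B at (8,0); v=(-1,1)
5. t=5 → T at (3,5); v=(-1,-1)
6. t=3 → L at (0,2); v=(1,-1)
7. t=2 → B at (2,0); v=(1,1)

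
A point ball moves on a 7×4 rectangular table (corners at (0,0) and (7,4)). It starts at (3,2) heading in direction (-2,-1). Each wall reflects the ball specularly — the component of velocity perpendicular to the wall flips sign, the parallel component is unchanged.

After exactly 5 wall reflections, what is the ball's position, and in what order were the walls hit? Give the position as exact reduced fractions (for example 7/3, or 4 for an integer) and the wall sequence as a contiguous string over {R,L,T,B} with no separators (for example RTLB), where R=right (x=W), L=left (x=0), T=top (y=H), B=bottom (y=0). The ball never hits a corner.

Final position: (0,3/2)
Wall sequence: LBRTL

1. t=3/2 → L at (0,1/2); v=(2,-1)
2. t=1/2 → B at (1,0); v=(2,1)
3. t=3 → R at (7,3); v=(-2,1)
4. t=1 → T at (5,4); v=(-2,-1)
5. t=5/2 → L at (0,3/2); v=(2,-1)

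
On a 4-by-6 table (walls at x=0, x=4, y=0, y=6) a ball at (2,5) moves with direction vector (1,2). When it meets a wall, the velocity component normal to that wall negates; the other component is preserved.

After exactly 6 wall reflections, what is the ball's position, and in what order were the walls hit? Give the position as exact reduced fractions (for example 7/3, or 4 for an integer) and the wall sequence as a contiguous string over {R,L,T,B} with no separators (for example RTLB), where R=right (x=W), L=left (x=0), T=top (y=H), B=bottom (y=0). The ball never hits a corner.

1. t=1/2 → T at (5/2,6); v=(1,-2)
2. t=3/2 → R at (4,3); v=(-1,-2)
3. t=3/2 → B at (5/2,0); v=(-1,2)
4. t=5/2 → L at (0,5); v=(1,2)
5. t=1/2 → T at (1/2,6); v=(1,-2)
6. t=3 → B at (7/2,0); v=(1,2)

Final position: (7/2,0)
Wall sequence: TRBLTB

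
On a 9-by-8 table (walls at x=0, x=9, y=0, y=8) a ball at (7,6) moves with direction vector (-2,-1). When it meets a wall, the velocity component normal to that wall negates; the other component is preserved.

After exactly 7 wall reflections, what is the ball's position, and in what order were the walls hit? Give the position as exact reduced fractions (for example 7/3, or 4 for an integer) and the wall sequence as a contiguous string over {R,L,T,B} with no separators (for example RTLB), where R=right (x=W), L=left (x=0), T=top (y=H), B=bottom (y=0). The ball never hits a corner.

Final position: (0,1/2)
Wall sequence: LBRLTRL

1. t=7/2 → L at (0,5/2); v=(2,-1)
2. t=5/2 → B at (5,0); v=(2,1)
3. t=2 → R at (9,2); v=(-2,1)
4. t=9/2 → L at (0,13/2); v=(2,1)
5. t=3/2 → T at (3,8); v=(2,-1)
6. t=3 → R at (9,5); v=(-2,-1)
7. t=9/2 → L at (0,1/2); v=(2,-1)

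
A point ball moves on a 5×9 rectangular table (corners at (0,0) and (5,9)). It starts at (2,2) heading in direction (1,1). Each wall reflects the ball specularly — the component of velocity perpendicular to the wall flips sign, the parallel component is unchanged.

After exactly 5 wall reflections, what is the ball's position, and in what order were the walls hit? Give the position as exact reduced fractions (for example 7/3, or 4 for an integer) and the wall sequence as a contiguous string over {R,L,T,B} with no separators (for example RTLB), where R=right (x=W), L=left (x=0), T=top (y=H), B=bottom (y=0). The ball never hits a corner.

Final position: (2,0)
Wall sequence: RTLRB

1. t=3 → R at (5,5); v=(-1,1)
2. t=4 → T at (1,9); v=(-1,-1)
3. t=1 → L at (0,8); v=(1,-1)
4. t=5 → R at (5,3); v=(-1,-1)
5. t=3 → B at (2,0); v=(-1,1)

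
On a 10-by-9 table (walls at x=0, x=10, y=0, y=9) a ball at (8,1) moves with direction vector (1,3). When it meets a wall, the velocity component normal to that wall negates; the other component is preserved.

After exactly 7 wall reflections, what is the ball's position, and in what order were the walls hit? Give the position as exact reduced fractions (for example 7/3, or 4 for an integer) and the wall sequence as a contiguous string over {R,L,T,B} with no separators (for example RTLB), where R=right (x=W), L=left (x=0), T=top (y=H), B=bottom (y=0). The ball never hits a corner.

1. t=2 → R at (10,7); v=(-1,3)
2. t=2/3 → T at (28/3,9); v=(-1,-3)
3. t=3 → B at (19/3,0); v=(-1,3)
4. t=3 → T at (10/3,9); v=(-1,-3)
5. t=3 → B at (1/3,0); v=(-1,3)
6. t=1/3 → L at (0,1); v=(1,3)
7. t=8/3 → T at (8/3,9); v=(1,-3)

Final position: (8/3,9)
Wall sequence: RTBTBLT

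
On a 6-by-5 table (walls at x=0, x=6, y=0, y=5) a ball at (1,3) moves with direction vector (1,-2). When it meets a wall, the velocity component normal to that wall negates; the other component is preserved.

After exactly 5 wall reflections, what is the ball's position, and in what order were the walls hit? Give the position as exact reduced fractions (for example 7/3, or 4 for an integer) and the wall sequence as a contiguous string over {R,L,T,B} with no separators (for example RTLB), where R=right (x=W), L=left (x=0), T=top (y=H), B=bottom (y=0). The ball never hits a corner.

1. t=3/2 → B at (5/2,0); v=(1,2)
2. t=5/2 → T at (5,5); v=(1,-2)
3. t=1 → R at (6,3); v=(-1,-2)
4. t=3/2 → B at (9/2,0); v=(-1,2)
5. t=5/2 → T at (2,5); v=(-1,-2)

Final position: (2,5)
Wall sequence: BTRBT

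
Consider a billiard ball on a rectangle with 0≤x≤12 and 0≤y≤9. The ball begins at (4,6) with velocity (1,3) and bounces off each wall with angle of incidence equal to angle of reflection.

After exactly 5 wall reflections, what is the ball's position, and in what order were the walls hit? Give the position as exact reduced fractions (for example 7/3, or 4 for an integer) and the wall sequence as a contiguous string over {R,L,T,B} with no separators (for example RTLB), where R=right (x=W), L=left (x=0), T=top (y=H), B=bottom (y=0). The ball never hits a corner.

Final position: (10,0)
Wall sequence: TBTRB

1. t=1 → T at (5,9); v=(1,-3)
2. t=3 → B at (8,0); v=(1,3)
3. t=3 → T at (11,9); v=(1,-3)
4. t=1 → R at (12,6); v=(-1,-3)
5. t=2 → B at (10,0); v=(-1,3)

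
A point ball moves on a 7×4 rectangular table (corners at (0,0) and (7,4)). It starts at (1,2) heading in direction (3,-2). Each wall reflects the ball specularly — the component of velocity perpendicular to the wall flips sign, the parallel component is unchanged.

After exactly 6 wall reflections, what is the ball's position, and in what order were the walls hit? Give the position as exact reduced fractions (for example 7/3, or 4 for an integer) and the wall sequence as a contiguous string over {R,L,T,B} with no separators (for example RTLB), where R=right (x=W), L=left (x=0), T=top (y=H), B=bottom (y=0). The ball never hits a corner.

Final position: (7,10/3)
Wall sequence: BRTLBR

1. t=1 → B at (4,0); v=(3,2)
2. t=1 → R at (7,2); v=(-3,2)
3. t=1 → T at (4,4); v=(-3,-2)
4. t=4/3 → L at (0,4/3); v=(3,-2)
5. t=2/3 → B at (2,0); v=(3,2)
6. t=5/3 → R at (7,10/3); v=(-3,2)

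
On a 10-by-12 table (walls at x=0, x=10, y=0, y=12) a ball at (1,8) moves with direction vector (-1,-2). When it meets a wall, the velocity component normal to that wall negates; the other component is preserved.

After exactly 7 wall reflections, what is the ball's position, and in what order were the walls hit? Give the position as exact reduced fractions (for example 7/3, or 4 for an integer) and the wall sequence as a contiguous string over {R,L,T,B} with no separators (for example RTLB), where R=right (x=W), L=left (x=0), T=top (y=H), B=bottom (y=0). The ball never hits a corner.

1. t=1 → L at (0,6); v=(1,-2)
2. t=3 → B at (3,0); v=(1,2)
3. t=6 → T at (9,12); v=(1,-2)
4. t=1 → R at (10,10); v=(-1,-2)
5. t=5 → B at (5,0); v=(-1,2)
6. t=5 → L at (0,10); v=(1,2)
7. t=1 → T at (1,12); v=(1,-2)

Final position: (1,12)
Wall sequence: LBTRBLT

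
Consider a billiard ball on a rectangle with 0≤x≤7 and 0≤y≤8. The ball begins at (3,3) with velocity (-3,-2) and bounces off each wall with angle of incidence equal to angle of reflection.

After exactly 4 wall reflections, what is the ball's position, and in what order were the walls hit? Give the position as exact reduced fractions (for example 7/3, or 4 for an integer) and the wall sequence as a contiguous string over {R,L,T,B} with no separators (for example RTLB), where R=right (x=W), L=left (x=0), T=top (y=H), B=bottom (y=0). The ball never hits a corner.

1. t=1 → L at (0,1); v=(3,-2)
2. t=1/2 → B at (3/2,0); v=(3,2)
3. t=11/6 → R at (7,11/3); v=(-3,2)
4. t=13/6 → T at (1/2,8); v=(-3,-2)

Final position: (1/2,8)
Wall sequence: LBRT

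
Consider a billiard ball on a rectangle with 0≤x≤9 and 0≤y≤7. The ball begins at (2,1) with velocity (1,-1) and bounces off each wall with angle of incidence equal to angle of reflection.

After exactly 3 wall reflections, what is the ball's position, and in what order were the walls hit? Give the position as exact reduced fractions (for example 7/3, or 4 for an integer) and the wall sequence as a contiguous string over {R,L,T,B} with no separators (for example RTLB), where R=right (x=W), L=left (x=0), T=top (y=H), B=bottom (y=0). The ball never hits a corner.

1. t=1 → B at (3,0); v=(1,1)
2. t=6 → R at (9,6); v=(-1,1)
3. t=1 → T at (8,7); v=(-1,-1)

Final position: (8,7)
Wall sequence: BRT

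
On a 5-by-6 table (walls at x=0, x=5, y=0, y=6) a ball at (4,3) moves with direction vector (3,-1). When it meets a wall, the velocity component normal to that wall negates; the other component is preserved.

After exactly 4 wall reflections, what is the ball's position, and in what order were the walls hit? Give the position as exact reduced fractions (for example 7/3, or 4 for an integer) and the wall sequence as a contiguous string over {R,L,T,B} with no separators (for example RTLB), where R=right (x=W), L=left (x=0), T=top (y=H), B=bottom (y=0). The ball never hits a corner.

1. t=1/3 → R at (5,8/3); v=(-3,-1)
2. t=5/3 → L at (0,1); v=(3,-1)
3. t=1 → B at (3,0); v=(3,1)
4. t=2/3 → R at (5,2/3); v=(-3,1)

Final position: (5,2/3)
Wall sequence: RLBR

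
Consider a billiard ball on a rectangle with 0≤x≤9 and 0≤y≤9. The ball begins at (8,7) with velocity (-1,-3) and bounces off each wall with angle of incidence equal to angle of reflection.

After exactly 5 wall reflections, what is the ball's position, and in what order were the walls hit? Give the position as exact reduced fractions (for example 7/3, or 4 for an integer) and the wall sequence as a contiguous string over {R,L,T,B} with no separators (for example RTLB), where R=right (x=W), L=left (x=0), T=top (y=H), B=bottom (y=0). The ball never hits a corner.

1. t=7/3 → B at (17/3,0); v=(-1,3)
2. t=3 → T at (8/3,9); v=(-1,-3)
3. t=8/3 → L at (0,1); v=(1,-3)
4. t=1/3 → B at (1/3,0); v=(1,3)
5. t=3 → T at (10/3,9); v=(1,-3)

Final position: (10/3,9)
Wall sequence: BTLBT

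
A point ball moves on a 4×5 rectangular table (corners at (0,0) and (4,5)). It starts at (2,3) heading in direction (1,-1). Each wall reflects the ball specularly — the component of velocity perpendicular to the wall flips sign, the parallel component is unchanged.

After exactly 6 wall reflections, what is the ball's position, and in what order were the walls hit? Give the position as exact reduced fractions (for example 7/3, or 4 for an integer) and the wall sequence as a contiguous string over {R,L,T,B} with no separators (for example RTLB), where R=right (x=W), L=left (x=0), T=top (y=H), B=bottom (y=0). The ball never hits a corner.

Final position: (1,0)
Wall sequence: RBLTRB

1. t=2 → R at (4,1); v=(-1,-1)
2. t=1 → B at (3,0); v=(-1,1)
3. t=3 → L at (0,3); v=(1,1)
4. t=2 → T at (2,5); v=(1,-1)
5. t=2 → R at (4,3); v=(-1,-1)
6. t=3 → B at (1,0); v=(-1,1)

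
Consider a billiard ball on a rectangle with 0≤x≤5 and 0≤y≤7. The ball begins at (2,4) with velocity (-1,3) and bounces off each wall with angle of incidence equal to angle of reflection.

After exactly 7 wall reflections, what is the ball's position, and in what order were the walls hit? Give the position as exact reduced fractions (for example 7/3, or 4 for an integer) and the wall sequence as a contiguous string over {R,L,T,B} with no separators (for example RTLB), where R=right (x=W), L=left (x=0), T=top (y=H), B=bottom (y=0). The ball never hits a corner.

1. t=1 → T at (1,7); v=(-1,-3)
2. t=1 → L at (0,4); v=(1,-3)
3. t=4/3 → B at (4/3,0); v=(1,3)
4. t=7/3 → T at (11/3,7); v=(1,-3)
5. t=4/3 → R at (5,3); v=(-1,-3)
6. t=1 → B at (4,0); v=(-1,3)
7. t=7/3 → T at (5/3,7); v=(-1,-3)

Final position: (5/3,7)
Wall sequence: TLBTRBT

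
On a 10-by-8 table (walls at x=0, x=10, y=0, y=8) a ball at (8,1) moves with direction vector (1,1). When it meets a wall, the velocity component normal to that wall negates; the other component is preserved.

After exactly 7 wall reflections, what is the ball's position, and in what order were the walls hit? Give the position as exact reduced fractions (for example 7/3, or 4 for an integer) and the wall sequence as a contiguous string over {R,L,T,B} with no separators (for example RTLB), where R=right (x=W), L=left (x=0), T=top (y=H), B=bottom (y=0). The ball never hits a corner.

Final position: (1,0)
Wall sequence: RTLBRTB

1. t=2 → R at (10,3); v=(-1,1)
2. t=5 → T at (5,8); v=(-1,-1)
3. t=5 → L at (0,3); v=(1,-1)
4. t=3 → B at (3,0); v=(1,1)
5. t=7 → R at (10,7); v=(-1,1)
6. t=1 → T at (9,8); v=(-1,-1)
7. t=8 → B at (1,0); v=(-1,1)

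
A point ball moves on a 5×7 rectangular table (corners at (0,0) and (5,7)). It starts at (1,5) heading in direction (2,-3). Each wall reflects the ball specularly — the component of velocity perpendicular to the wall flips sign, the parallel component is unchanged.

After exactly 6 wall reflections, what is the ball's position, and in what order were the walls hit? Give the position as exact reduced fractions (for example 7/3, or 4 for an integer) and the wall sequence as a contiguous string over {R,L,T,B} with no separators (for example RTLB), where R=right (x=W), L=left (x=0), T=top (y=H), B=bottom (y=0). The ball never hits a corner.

1. t=5/3 → B at (13/3,0); v=(2,3)
2. t=1/3 → R at (5,1); v=(-2,3)
3. t=2 → T at (1,7); v=(-2,-3)
4. t=1/2 → L at (0,11/2); v=(2,-3)
5. t=11/6 → B at (11/3,0); v=(2,3)
6. t=2/3 → R at (5,2); v=(-2,3)

Final position: (5,2)
Wall sequence: BRTLBR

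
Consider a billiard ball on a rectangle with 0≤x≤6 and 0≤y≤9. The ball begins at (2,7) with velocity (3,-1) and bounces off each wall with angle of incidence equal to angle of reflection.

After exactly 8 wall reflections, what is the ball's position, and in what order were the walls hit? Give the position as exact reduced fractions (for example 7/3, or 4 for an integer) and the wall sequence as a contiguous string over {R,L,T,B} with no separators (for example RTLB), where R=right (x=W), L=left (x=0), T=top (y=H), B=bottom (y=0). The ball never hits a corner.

1. t=4/3 → R at (6,17/3); v=(-3,-1)
2. t=2 → L at (0,11/3); v=(3,-1)
3. t=2 → R at (6,5/3); v=(-3,-1)
4. t=5/3 → B at (1,0); v=(-3,1)
5. t=1/3 → L at (0,1/3); v=(3,1)
6. t=2 → R at (6,7/3); v=(-3,1)
7. t=2 → L at (0,13/3); v=(3,1)
8. t=2 → R at (6,19/3); v=(-3,1)

Final position: (6,19/3)
Wall sequence: RLRBLRLR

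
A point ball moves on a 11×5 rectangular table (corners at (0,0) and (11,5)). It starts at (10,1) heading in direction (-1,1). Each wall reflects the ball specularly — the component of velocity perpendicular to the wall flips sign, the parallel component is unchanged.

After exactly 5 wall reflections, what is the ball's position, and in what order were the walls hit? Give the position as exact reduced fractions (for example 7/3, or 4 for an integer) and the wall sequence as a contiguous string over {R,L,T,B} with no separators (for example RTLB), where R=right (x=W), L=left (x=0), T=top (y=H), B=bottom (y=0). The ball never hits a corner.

Final position: (9,0)
Wall sequence: TBLTB

1. t=4 → T at (6,5); v=(-1,-1)
2. t=5 → B at (1,0); v=(-1,1)
3. t=1 → L at (0,1); v=(1,1)
4. t=4 → T at (4,5); v=(1,-1)
5. t=5 → B at (9,0); v=(1,1)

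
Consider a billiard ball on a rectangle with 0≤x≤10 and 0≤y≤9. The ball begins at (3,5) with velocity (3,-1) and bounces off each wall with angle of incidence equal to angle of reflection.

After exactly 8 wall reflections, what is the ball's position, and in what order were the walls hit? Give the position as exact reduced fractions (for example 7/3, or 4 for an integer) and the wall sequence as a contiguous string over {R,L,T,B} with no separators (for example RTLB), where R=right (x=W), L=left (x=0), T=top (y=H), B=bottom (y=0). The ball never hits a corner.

Final position: (0,4)
Wall sequence: RBLRLTRL

1. t=7/3 → R at (10,8/3); v=(-3,-1)
2. t=8/3 → B at (2,0); v=(-3,1)
3. t=2/3 → L at (0,2/3); v=(3,1)
4. t=10/3 → R at (10,4); v=(-3,1)
5. t=10/3 → L at (0,22/3); v=(3,1)
6. t=5/3 → T at (5,9); v=(3,-1)
7. t=5/3 → R at (10,22/3); v=(-3,-1)
8. t=10/3 → L at (0,4); v=(3,-1)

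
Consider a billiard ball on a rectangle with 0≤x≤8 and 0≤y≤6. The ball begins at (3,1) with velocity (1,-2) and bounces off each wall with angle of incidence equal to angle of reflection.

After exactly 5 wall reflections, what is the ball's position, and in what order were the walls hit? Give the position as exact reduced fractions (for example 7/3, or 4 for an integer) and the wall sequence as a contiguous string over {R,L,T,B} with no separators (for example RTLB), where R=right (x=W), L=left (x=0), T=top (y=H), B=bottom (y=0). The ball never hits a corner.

Final position: (7/2,6)
Wall sequence: BTRBT

1. t=1/2 → B at (7/2,0); v=(1,2)
2. t=3 → T at (13/2,6); v=(1,-2)
3. t=3/2 → R at (8,3); v=(-1,-2)
4. t=3/2 → B at (13/2,0); v=(-1,2)
5. t=3 → T at (7/2,6); v=(-1,-2)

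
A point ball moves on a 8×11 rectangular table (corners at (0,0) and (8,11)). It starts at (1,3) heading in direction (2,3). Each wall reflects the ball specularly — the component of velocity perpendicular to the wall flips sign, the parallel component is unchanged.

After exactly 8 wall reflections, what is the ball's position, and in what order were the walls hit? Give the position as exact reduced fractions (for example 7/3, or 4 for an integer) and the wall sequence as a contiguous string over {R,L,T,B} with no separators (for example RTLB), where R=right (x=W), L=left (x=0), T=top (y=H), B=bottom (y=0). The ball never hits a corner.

Final position: (0,11/2)
Wall sequence: TRBLTRBL

1. t=8/3 → T at (19/3,11); v=(2,-3)
2. t=5/6 → R at (8,17/2); v=(-2,-3)
3. t=17/6 → B at (7/3,0); v=(-2,3)
4. t=7/6 → L at (0,7/2); v=(2,3)
5. t=5/2 → T at (5,11); v=(2,-3)
6. t=3/2 → R at (8,13/2); v=(-2,-3)
7. t=13/6 → B at (11/3,0); v=(-2,3)
8. t=11/6 → L at (0,11/2); v=(2,3)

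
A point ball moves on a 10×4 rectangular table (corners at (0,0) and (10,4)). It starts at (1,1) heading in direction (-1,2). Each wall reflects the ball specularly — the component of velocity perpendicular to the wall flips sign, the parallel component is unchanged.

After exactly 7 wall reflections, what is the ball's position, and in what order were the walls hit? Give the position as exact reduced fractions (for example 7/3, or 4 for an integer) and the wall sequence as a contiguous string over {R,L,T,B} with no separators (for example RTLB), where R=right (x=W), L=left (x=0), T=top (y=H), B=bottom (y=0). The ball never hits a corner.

Final position: (10,1)
Wall sequence: LTBTBTR

1. t=1 → L at (0,3); v=(1,2)
2. t=1/2 → T at (1/2,4); v=(1,-2)
3. t=2 → B at (5/2,0); v=(1,2)
4. t=2 → T at (9/2,4); v=(1,-2)
5. t=2 → B at (13/2,0); v=(1,2)
6. t=2 → T at (17/2,4); v=(1,-2)
7. t=3/2 → R at (10,1); v=(-1,-2)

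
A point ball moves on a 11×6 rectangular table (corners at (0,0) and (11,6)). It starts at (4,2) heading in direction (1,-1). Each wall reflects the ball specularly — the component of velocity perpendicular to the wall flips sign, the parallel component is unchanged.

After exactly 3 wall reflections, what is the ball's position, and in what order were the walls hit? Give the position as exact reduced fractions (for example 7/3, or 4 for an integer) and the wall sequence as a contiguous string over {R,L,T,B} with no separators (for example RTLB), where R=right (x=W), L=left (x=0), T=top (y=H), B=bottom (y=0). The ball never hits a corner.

Final position: (10,6)
Wall sequence: BRT

1. t=2 → B at (6,0); v=(1,1)
2. t=5 → R at (11,5); v=(-1,1)
3. t=1 → T at (10,6); v=(-1,-1)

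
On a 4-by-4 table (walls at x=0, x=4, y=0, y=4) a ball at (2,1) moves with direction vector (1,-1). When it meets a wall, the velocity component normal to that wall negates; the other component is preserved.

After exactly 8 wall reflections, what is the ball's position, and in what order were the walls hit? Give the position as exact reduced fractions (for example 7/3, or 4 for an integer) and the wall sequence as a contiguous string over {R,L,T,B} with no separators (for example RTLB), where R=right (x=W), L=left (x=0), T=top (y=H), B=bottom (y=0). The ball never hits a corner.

1. t=1 → B at (3,0); v=(1,1)
2. t=1 → R at (4,1); v=(-1,1)
3. t=3 → T at (1,4); v=(-1,-1)
4. t=1 → L at (0,3); v=(1,-1)
5. t=3 → B at (3,0); v=(1,1)
6. t=1 → R at (4,1); v=(-1,1)
7. t=3 → T at (1,4); v=(-1,-1)
8. t=1 → L at (0,3); v=(1,-1)

Final position: (0,3)
Wall sequence: BRTLBRTL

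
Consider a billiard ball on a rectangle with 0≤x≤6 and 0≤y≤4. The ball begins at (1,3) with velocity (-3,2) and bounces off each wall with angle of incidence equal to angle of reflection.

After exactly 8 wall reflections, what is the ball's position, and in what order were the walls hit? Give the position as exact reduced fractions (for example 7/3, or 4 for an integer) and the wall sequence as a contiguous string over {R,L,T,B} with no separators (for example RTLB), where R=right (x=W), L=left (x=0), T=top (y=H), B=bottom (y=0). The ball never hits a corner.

1. t=1/3 → L at (0,11/3); v=(3,2)
2. t=1/6 → T at (1/2,4); v=(3,-2)
3. t=11/6 → R at (6,1/3); v=(-3,-2)
4. t=1/6 → B at (11/2,0); v=(-3,2)
5. t=11/6 → L at (0,11/3); v=(3,2)
6. t=1/6 → T at (1/2,4); v=(3,-2)
7. t=11/6 → R at (6,1/3); v=(-3,-2)
8. t=1/6 → B at (11/2,0); v=(-3,2)

Final position: (11/2,0)
Wall sequence: LTRBLTRB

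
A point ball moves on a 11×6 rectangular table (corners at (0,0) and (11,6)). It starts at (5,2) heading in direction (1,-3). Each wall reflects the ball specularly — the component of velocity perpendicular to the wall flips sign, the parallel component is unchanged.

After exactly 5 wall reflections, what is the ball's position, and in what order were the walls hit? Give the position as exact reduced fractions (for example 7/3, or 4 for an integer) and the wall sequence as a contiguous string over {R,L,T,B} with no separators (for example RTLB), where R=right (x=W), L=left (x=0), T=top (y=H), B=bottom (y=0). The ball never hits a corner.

Final position: (31/3,6)
Wall sequence: BTBRT

1. t=2/3 → B at (17/3,0); v=(1,3)
2. t=2 → T at (23/3,6); v=(1,-3)
3. t=2 → B at (29/3,0); v=(1,3)
4. t=4/3 → R at (11,4); v=(-1,3)
5. t=2/3 → T at (31/3,6); v=(-1,-3)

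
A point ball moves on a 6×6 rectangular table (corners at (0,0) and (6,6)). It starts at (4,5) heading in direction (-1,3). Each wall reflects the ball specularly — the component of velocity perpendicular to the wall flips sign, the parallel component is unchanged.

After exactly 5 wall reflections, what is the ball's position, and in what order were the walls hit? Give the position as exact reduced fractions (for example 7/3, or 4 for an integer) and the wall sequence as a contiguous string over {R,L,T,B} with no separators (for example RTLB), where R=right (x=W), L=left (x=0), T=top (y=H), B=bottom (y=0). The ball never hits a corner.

Final position: (7/3,0)
Wall sequence: TBLTB

1. t=1/3 → T at (11/3,6); v=(-1,-3)
2. t=2 → B at (5/3,0); v=(-1,3)
3. t=5/3 → L at (0,5); v=(1,3)
4. t=1/3 → T at (1/3,6); v=(1,-3)
5. t=2 → B at (7/3,0); v=(1,3)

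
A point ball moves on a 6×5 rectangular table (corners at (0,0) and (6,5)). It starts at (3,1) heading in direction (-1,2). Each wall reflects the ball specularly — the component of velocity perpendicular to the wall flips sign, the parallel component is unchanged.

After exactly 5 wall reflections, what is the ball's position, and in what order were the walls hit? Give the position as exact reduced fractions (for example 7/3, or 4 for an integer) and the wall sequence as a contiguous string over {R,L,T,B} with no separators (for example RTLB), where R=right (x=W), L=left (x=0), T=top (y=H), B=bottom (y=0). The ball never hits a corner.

1. t=2 → T at (1,5); v=(-1,-2)
2. t=1 → L at (0,3); v=(1,-2)
3. t=3/2 → B at (3/2,0); v=(1,2)
4. t=5/2 → T at (4,5); v=(1,-2)
5. t=2 → R at (6,1); v=(-1,-2)

Final position: (6,1)
Wall sequence: TLBTR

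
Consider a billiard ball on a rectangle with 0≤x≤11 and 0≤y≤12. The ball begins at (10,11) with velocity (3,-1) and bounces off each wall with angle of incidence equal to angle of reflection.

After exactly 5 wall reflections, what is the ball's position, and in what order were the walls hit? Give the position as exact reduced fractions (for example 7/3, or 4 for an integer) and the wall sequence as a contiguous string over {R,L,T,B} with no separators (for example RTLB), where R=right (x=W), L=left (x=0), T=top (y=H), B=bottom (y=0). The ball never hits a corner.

Final position: (0,1/3)
Wall sequence: RLRBL

1. t=1/3 → R at (11,32/3); v=(-3,-1)
2. t=11/3 → L at (0,7); v=(3,-1)
3. t=11/3 → R at (11,10/3); v=(-3,-1)
4. t=10/3 → B at (1,0); v=(-3,1)
5. t=1/3 → L at (0,1/3); v=(3,1)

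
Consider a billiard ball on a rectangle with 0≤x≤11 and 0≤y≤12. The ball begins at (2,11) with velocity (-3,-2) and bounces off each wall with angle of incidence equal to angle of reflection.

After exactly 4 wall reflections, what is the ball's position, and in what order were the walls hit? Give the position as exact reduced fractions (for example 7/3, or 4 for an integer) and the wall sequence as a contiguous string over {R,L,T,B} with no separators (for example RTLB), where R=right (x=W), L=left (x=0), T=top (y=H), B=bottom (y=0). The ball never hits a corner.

Final position: (0,5)
Wall sequence: LRBL

1. t=2/3 → L at (0,29/3); v=(3,-2)
2. t=11/3 → R at (11,7/3); v=(-3,-2)
3. t=7/6 → B at (15/2,0); v=(-3,2)
4. t=5/2 → L at (0,5); v=(3,2)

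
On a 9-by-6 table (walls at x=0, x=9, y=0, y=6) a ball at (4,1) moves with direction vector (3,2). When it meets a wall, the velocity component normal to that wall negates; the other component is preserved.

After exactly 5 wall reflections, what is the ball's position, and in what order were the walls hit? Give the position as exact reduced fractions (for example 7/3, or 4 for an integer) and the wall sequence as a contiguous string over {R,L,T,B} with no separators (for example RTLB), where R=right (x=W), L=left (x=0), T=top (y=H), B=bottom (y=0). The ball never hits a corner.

1. t=5/3 → R at (9,13/3); v=(-3,2)
2. t=5/6 → T at (13/2,6); v=(-3,-2)
3. t=13/6 → L at (0,5/3); v=(3,-2)
4. t=5/6 → B at (5/2,0); v=(3,2)
5. t=13/6 → R at (9,13/3); v=(-3,2)

Final position: (9,13/3)
Wall sequence: RTLBR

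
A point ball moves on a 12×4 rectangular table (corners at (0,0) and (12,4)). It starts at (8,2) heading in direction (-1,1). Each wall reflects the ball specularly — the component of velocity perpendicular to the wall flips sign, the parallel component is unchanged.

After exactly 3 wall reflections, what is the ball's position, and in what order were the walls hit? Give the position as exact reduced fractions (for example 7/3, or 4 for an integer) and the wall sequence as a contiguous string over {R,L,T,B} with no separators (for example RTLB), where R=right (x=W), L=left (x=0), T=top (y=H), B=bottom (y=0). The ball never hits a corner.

Final position: (0,2)
Wall sequence: TBL

1. t=2 → T at (6,4); v=(-1,-1)
2. t=4 → B at (2,0); v=(-1,1)
3. t=2 → L at (0,2); v=(1,1)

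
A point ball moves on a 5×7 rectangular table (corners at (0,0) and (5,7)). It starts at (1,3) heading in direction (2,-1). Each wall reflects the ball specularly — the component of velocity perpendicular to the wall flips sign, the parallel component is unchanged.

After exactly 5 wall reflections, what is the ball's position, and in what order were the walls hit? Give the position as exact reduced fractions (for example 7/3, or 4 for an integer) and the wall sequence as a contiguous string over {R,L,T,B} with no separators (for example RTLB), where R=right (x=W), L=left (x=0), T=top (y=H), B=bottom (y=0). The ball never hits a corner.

Final position: (0,13/2)
Wall sequence: RBLRL

1. t=2 → R at (5,1); v=(-2,-1)
2. t=1 → B at (3,0); v=(-2,1)
3. t=3/2 → L at (0,3/2); v=(2,1)
4. t=5/2 → R at (5,4); v=(-2,1)
5. t=5/2 → L at (0,13/2); v=(2,1)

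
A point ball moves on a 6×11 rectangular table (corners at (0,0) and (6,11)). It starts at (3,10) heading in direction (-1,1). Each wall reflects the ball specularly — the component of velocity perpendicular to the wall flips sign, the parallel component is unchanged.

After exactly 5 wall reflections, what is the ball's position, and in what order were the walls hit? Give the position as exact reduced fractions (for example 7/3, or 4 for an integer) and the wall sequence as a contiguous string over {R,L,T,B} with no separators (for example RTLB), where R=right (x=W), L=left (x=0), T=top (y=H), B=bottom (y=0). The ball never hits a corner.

1. t=1 → T at (2,11); v=(-1,-1)
2. t=2 → L at (0,9); v=(1,-1)
3. t=6 → R at (6,3); v=(-1,-1)
4. t=3 → B at (3,0); v=(-1,1)
5. t=3 → L at (0,3); v=(1,1)

Final position: (0,3)
Wall sequence: TLRBL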